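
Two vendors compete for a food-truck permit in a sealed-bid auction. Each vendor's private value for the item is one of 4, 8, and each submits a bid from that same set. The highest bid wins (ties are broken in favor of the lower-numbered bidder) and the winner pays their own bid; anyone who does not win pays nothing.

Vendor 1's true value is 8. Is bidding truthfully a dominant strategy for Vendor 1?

No

Consider the case where Vendor 2 bids 4.
Truthful bid 8: wins, pays 8, utility 8 - 8 = 0.
Bid 4 instead: wins, pays 4, utility 8 - 4 = 4.
Since 4 > 0, bidding 4 is strictly better here, so truthful bidding is not dominant.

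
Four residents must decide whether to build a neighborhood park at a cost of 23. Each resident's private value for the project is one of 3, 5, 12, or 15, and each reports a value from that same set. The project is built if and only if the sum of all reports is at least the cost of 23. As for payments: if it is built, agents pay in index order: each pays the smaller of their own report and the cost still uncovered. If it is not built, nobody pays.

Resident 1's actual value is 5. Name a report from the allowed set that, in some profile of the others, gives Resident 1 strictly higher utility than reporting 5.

3

Suppose Resident 2 reports 3, Resident 3 reports 3 and Resident 4 reports 15.
Report 5: project built, pays 5, utility 5 - 5 = 0.
Report 3: project built, pays 3, utility 5 - 3 = 2.
So reporting 3 beats truth here (2 > 0).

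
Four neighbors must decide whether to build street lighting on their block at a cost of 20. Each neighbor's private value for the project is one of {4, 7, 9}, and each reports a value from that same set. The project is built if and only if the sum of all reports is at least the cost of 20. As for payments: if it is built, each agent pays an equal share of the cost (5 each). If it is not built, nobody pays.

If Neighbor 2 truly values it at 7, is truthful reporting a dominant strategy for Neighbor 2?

Consider the case where Neighbor 1 reports 4, Neighbor 3 reports 4 and Neighbor 4 reports 4.
Truthful report 7: project not built, utility 0.
Report 9 instead: project built, pays 5, utility 7 - 5 = 2.
Since 2 > 0, reporting 9 is strictly better here, so truthful reporting is not dominant.

No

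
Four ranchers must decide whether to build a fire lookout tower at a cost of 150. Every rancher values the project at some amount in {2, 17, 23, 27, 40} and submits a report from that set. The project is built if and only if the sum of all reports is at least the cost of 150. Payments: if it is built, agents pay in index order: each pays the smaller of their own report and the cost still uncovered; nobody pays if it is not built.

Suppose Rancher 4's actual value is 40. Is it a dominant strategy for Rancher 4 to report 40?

Check each profile of the others' reports and compare truth against every alternative report.
Others report (40, 40, 40): truth gives 10, best alternative gives 0.
Others report (2, 2, 2): truth gives 0, best alternative gives 0.
Others report (2, 2, 17): truth gives 0, best alternative gives 0.
Others report (2, 2, 23): truth gives 0, best alternative gives 0.
Others report (2, 2, 27): truth gives 0, best alternative gives 0.
Others report (2, 2, 40): truth gives 0, best alternative gives 0.
(Remaining 119 profiles checked similarly; truth is weakly best in each.)
In every case the truthful report is at least as good as any alternative, so it is a dominant strategy.

Yes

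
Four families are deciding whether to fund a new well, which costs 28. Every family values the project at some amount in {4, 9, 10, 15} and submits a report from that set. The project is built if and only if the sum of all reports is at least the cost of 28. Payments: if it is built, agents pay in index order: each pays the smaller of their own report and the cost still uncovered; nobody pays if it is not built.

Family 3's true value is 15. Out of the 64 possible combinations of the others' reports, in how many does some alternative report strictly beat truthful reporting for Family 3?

36

Others report (4, 4, 10): truth gives 0; report 10 gives 5 > 0. Violating.
Others report (4, 4, 15): truth gives 0; report 9 gives 6 > 0. Violating.
Others report (4, 9, 9): truth gives 0; report 9 gives 6 > 0. Violating.
Others report (4, 9, 10): truth gives 0; report 9 gives 6 > 0. Violating.
Others report (4, 4, 4): truth gives 0; no alternative beats it.
Others report (4, 4, 9): truth gives 0; no alternative beats it.
(Checking all 64 profiles: 36 have a profitable deviation, 28 do not.)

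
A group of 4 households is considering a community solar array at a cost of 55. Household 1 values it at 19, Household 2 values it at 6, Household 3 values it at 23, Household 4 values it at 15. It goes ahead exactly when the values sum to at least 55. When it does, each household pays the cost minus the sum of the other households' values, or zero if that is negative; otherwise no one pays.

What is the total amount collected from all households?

Total value 63 ≥ cost 55, so it is built.
Household 1: others sum to 44; max(0, 55 - 44) = 11.
Household 2: others sum to 57; max(0, 55 - 57) = 0.
Household 3: others sum to 40; max(0, 55 - 40) = 15.
Household 4: others sum to 48; max(0, 55 - 48) = 7.
Total collected = 11 + 0 + 15 + 7 = 33.

33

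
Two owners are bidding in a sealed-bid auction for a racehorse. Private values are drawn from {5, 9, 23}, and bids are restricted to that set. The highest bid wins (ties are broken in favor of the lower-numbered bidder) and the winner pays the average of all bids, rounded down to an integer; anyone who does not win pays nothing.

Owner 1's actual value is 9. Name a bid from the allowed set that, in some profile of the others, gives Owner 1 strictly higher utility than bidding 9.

5

Suppose Owner 2 bids 5.
Bid 9: wins, pays 7, utility 9 - 7 = 2.
Bid 5: wins, pays 5, utility 9 - 5 = 4.
So bidding 5 beats truth here (4 > 2).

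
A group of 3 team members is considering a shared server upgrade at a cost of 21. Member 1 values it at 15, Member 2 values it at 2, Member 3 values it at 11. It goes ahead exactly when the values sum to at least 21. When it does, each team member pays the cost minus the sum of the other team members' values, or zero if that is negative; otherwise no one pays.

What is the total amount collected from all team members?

Total value 28 ≥ cost 21, so it is built.
Member 1: others sum to 13; max(0, 21 - 13) = 8.
Member 2: others sum to 26; max(0, 21 - 26) = 0.
Member 3: others sum to 17; max(0, 21 - 17) = 4.
Total collected = 8 + 0 + 4 = 12.

12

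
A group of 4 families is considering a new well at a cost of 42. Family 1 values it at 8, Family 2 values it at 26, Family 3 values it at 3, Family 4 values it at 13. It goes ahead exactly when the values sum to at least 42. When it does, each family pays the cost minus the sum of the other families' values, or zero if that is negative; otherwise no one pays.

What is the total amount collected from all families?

Total value 50 ≥ cost 42, so it is built.
Family 1: others sum to 42; max(0, 42 - 42) = 0.
Family 2: others sum to 24; max(0, 42 - 24) = 18.
Family 3: others sum to 47; max(0, 42 - 47) = 0.
Family 4: others sum to 37; max(0, 42 - 37) = 5.
Total collected = 0 + 18 + 0 + 5 = 23.

23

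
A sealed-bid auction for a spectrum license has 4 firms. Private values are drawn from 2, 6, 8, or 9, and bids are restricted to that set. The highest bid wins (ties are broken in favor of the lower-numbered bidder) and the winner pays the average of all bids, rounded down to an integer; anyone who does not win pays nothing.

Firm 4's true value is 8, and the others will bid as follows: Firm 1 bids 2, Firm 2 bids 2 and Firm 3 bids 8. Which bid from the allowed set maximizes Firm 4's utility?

9

Bid 2: loses, pays 0, utility 0.
Bid 6: loses, pays 0, utility 0.
Bid 8: loses, pays 0, utility 0.
Bid 9: wins, pays 5, utility 8 - 5 = 3.
The best choice is 9 with utility 3.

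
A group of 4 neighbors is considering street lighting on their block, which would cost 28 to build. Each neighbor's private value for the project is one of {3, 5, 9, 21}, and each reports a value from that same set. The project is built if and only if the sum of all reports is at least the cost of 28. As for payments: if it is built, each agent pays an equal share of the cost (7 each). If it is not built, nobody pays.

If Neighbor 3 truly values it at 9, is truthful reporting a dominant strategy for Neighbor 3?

Consider the case where Neighbor 1 reports 3, Neighbor 2 reports 3 and Neighbor 4 reports 3.
Truthful report 9: project not built, utility 0.
Report 21 instead: project built, pays 7, utility 9 - 7 = 2.
Since 2 > 0, reporting 21 is strictly better here, so truthful reporting is not dominant.

No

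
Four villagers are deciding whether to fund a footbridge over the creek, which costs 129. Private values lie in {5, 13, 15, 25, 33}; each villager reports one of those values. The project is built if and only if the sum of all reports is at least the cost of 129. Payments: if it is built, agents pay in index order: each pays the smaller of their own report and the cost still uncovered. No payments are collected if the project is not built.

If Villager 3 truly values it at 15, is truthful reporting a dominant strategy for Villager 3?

Check each profile of the others' reports and compare truth against every alternative report.
Others report (5, 5, 5): truth gives 0, best alternative gives 0.
Others report (5, 5, 13): truth gives 0, best alternative gives 0.
Others report (5, 5, 15): truth gives 0, best alternative gives 0.
Others report (5, 5, 25): truth gives 0, best alternative gives 0.
Others report (5, 5, 33): truth gives 0, best alternative gives 0.
Others report (5, 13, 5): truth gives 0, best alternative gives 0.
(Remaining 119 profiles checked similarly; truth is weakly best in each.)
In every case the truthful report is at least as good as any alternative, so it is a dominant strategy.

Yes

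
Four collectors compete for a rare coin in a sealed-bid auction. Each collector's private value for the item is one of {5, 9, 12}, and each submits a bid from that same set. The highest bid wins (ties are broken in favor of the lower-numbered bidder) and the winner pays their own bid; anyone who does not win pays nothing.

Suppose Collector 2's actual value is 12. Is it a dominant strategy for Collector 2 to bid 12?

Consider the case where Collector 1 bids 5, Collector 3 bids 5 and Collector 4 bids 5.
Truthful bid 12: wins, pays 12, utility 12 - 12 = 0.
Bid 9 instead: wins, pays 9, utility 12 - 9 = 3.
Since 3 > 0, bidding 9 is strictly better here, so truthful bidding is not dominant.

No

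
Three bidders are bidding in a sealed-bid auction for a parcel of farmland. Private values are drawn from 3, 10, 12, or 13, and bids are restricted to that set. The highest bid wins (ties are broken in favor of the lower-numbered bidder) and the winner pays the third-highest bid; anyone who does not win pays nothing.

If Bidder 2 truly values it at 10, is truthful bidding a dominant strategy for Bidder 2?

No

Consider the case where Bidder 1 bids 3 and Bidder 3 bids 12.
Truthful bid 10: loses, pays 0, utility 0.
Bid 12 instead: wins, pays 3, utility 10 - 3 = 7.
Since 7 > 0, bidding 12 is strictly better here, so truthful bidding is not dominant.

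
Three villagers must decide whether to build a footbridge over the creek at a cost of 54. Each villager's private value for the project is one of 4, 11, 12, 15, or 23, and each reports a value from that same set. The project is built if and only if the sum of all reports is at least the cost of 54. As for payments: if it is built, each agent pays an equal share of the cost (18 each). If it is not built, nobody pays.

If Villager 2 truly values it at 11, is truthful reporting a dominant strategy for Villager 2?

No

Consider the case where Villager 1 reports 23 and Villager 3 reports 23.
Truthful report 11: project built, pays 18, utility 11 - 18 = -7.
Report 4 instead: project not built, utility 0.
Since 0 > -7, reporting 4 is strictly better here, so truthful reporting is not dominant.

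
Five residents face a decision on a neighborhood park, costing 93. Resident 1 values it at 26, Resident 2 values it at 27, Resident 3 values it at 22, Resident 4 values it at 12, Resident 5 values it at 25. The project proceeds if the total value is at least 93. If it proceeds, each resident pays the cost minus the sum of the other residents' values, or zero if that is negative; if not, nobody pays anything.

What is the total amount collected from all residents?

Total value 112 ≥ cost 93, so it is built.
Resident 1: others sum to 86; max(0, 93 - 86) = 7.
Resident 2: others sum to 85; max(0, 93 - 85) = 8.
Resident 3: others sum to 90; max(0, 93 - 90) = 3.
Resident 4: others sum to 100; max(0, 93 - 100) = 0.
Resident 5: others sum to 87; max(0, 93 - 87) = 6.
Total collected = 7 + 8 + 3 + 0 + 6 = 24.

24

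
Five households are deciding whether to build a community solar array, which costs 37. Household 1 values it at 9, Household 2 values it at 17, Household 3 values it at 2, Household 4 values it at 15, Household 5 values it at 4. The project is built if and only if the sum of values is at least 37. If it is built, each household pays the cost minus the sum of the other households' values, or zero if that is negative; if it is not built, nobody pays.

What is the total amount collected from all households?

Total value 47 ≥ cost 37, so it is built.
Household 1: others sum to 38; max(0, 37 - 38) = 0.
Household 2: others sum to 30; max(0, 37 - 30) = 7.
Household 3: others sum to 45; max(0, 37 - 45) = 0.
Household 4: others sum to 32; max(0, 37 - 32) = 5.
Household 5: others sum to 43; max(0, 37 - 43) = 0.
Total collected = 0 + 7 + 0 + 5 + 0 = 12.

12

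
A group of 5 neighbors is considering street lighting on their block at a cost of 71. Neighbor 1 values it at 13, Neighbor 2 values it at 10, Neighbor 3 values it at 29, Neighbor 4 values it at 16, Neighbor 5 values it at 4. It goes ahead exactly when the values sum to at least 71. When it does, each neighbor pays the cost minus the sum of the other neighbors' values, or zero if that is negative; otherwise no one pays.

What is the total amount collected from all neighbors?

Total value 72 ≥ cost 71, so it is built.
Neighbor 1: others sum to 59; max(0, 71 - 59) = 12.
Neighbor 2: others sum to 62; max(0, 71 - 62) = 9.
Neighbor 3: others sum to 43; max(0, 71 - 43) = 28.
Neighbor 4: others sum to 56; max(0, 71 - 56) = 15.
Neighbor 5: others sum to 68; max(0, 71 - 68) = 3.
Total collected = 12 + 9 + 28 + 15 + 3 = 67.

67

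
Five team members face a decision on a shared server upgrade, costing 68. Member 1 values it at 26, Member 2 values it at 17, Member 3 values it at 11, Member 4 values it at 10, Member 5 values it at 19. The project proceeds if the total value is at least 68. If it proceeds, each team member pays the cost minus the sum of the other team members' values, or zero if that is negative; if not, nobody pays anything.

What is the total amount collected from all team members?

Total value 83 ≥ cost 68, so it is built.
Member 1: others sum to 57; max(0, 68 - 57) = 11.
Member 2: others sum to 66; max(0, 68 - 66) = 2.
Member 3: others sum to 72; max(0, 68 - 72) = 0.
Member 4: others sum to 73; max(0, 68 - 73) = 0.
Member 5: others sum to 64; max(0, 68 - 64) = 4.
Total collected = 11 + 2 + 0 + 0 + 4 = 17.

17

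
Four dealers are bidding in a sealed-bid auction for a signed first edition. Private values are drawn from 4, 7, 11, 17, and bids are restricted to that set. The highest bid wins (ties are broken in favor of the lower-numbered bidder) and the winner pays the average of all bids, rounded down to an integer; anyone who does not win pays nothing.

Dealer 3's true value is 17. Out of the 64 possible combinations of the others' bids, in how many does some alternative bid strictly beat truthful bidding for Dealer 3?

Others bid (4, 4, 4): truth gives 10; bid 7 gives 13 > 10. Violating.
Others bid (4, 4, 7): truth gives 9; bid 7 gives 12 > 9. Violating.
Others bid (4, 4, 11): truth gives 8; bid 11 gives 10 > 8. Violating.
Others bid (4, 7, 4): truth gives 9; bid 11 gives 11 > 9. Violating.
Others bid (4, 4, 17): truth gives 7; no alternative beats it.
Others bid (4, 7, 17): truth gives 6; no alternative beats it.
(Checking all 64 profiles: 12 have a profitable deviation, 52 do not.)

12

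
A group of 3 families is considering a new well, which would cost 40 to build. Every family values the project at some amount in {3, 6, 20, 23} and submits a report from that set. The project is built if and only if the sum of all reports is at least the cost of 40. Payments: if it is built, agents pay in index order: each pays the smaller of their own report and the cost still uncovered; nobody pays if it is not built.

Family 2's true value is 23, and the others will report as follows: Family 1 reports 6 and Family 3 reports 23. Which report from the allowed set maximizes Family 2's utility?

20

Report 3: project not built, utility 0.
Report 6: project not built, utility 0.
Report 20: project built, pays 20, utility 23 - 20 = 3.
Report 23: project built, pays 23, utility 23 - 23 = 0.
The best choice is 20 with utility 3.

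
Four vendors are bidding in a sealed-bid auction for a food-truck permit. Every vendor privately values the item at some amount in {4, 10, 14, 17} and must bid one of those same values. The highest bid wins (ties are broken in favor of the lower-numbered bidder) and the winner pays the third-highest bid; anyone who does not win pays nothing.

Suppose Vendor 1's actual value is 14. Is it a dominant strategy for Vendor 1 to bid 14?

Consider the case where Vendor 2 bids 4, Vendor 3 bids 4 and Vendor 4 bids 17.
Truthful bid 14: loses, pays 0, utility 0.
Bid 17 instead: wins, pays 4, utility 14 - 4 = 10.
Since 10 > 0, bidding 17 is strictly better here, so truthful bidding is not dominant.

No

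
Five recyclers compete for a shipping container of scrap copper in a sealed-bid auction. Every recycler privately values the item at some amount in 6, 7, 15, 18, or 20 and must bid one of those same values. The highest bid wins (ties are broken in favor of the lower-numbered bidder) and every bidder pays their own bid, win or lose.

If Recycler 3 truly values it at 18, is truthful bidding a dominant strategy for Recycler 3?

No

Consider the case where Recycler 1 bids 6, Recycler 2 bids 6, Recycler 4 bids 6 and Recycler 5 bids 6.
Truthful bid 18: wins, pays 18, utility 18 - 18 = 0.
Bid 7 instead: wins, pays 7, utility 18 - 7 = 11.
Since 11 > 0, bidding 7 is strictly better here, so truthful bidding is not dominant.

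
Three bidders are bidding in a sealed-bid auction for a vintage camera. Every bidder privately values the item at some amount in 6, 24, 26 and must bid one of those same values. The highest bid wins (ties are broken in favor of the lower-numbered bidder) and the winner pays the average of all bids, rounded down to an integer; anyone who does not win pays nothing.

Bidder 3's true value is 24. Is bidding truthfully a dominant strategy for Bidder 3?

Consider the case where Bidder 1 bids 6 and Bidder 2 bids 24.
Truthful bid 24: loses, pays 0, utility 0.
Bid 26 instead: wins, pays 18, utility 24 - 18 = 6.
Since 6 > 0, bidding 26 is strictly better here, so truthful bidding is not dominant.

No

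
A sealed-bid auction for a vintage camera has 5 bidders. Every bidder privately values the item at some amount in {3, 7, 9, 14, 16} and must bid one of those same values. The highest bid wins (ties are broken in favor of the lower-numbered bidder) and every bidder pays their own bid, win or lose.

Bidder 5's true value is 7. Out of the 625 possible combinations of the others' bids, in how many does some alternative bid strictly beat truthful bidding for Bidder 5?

Others bid (3, 3, 3, 7): truth gives -7; bid 9 gives -2 > -7. Violating.
Others bid (3, 3, 3, 9): truth gives -7; bid 3 gives -3 > -7. Violating.
Others bid (3, 3, 3, 14): truth gives -7; bid 3 gives -3 > -7. Violating.
Others bid (3, 3, 3, 16): truth gives -7; bid 3 gives -3 > -7. Violating.
Others bid (3, 3, 3, 3): truth gives 0; no alternative beats it.
(Checking all 625 profiles: 624 have a profitable deviation, 1 does not.)

624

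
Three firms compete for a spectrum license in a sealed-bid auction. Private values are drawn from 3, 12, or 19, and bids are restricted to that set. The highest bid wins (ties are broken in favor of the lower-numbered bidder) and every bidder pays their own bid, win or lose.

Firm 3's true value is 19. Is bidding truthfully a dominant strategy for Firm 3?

No

Consider the case where Firm 1 bids 3 and Firm 2 bids 3.
Truthful bid 19: wins, pays 19, utility 19 - 19 = 0.
Bid 12 instead: wins, pays 12, utility 19 - 12 = 7.
Since 7 > 0, bidding 12 is strictly better here, so truthful bidding is not dominant.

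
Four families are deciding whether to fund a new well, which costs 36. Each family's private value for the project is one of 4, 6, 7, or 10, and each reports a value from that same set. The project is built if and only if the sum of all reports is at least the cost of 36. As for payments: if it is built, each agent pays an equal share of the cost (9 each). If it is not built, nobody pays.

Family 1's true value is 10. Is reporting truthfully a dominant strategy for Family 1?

Yes

Check each profile of the others' reports and compare truth against every alternative report.
Others report (6, 10, 10): truth gives 1, best alternative gives 0.
Others report (7, 10, 10): truth gives 1, best alternative gives 0.
Others report (10, 6, 10): truth gives 1, best alternative gives 0.
Others report (10, 7, 10): truth gives 1, best alternative gives 0.
Others report (10, 10, 6): truth gives 1, best alternative gives 0.
Others report (10, 10, 7): truth gives 1, best alternative gives 0.
(Remaining 58 profiles checked similarly; truth is weakly best in each.)
In every case the truthful report is at least as good as any alternative, so it is a dominant strategy.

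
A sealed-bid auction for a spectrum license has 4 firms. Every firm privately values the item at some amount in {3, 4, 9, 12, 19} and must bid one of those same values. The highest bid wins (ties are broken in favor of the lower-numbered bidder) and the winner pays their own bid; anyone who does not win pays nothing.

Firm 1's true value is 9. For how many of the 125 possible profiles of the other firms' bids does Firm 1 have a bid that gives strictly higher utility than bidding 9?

8

Others bid (3, 3, 3): truth gives 0; bid 3 gives 6 > 0. Violating.
Others bid (3, 3, 4): truth gives 0; bid 4 gives 5 > 0. Violating.
Others bid (3, 4, 3): truth gives 0; bid 4 gives 5 > 0. Violating.
Others bid (3, 4, 4): truth gives 0; bid 4 gives 5 > 0. Violating.
Others bid (3, 3, 9): truth gives 0; no alternative beats it.
Others bid (3, 3, 12): truth gives 0; no alternative beats it.
(Checking all 125 profiles: 8 have a profitable deviation, 117 do not.)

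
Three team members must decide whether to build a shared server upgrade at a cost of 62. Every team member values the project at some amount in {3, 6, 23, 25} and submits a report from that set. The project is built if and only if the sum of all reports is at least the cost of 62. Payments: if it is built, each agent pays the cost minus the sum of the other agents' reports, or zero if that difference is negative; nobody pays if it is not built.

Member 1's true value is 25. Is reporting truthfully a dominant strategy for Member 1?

Yes

Check each profile of the others' reports and compare truth against every alternative report.
Others report (25, 25): truth gives 13, best alternative gives 13.
Others report (23, 25): truth gives 11, best alternative gives 11.
Others report (25, 23): truth gives 11, best alternative gives 11.
Others report (23, 23): truth gives 9, best alternative gives 9.
Others report (3, 3): truth gives 0, best alternative gives 0.
Others report (3, 6): truth gives 0, best alternative gives 0.
(Remaining 10 profiles checked similarly; truth is weakly best in each.)
In every case the truthful report is at least as good as any alternative, so it is a dominant strategy.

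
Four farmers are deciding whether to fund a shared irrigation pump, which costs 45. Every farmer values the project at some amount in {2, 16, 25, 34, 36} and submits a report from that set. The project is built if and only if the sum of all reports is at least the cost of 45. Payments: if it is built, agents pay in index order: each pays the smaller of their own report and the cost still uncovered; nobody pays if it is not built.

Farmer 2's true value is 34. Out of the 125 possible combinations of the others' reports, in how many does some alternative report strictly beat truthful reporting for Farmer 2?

Others report (2, 2, 16): truth gives 0; report 25 gives 9 > 0. Violating.
Others report (2, 2, 25): truth gives 0; report 16 gives 18 > 0. Violating.
Others report (2, 2, 34): truth gives 0; report 16 gives 18 > 0. Violating.
Others report (2, 2, 36): truth gives 0; report 16 gives 18 > 0. Violating.
Others report (2, 2, 2): truth gives 0; no alternative beats it.
Others report (34, 2, 2): truth gives 23; no alternative beats it.
(Checking all 125 profiles: 122 have a profitable deviation, 3 do not.)

122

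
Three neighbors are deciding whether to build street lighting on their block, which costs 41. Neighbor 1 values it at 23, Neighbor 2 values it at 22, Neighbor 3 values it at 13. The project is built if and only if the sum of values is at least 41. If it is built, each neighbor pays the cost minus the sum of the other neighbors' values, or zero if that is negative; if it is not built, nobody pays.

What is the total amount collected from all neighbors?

11

Total value 58 ≥ cost 41, so it is built.
Neighbor 1: others sum to 35; max(0, 41 - 35) = 6.
Neighbor 2: others sum to 36; max(0, 41 - 36) = 5.
Neighbor 3: others sum to 45; max(0, 41 - 45) = 0.
Total collected = 6 + 5 + 0 = 11.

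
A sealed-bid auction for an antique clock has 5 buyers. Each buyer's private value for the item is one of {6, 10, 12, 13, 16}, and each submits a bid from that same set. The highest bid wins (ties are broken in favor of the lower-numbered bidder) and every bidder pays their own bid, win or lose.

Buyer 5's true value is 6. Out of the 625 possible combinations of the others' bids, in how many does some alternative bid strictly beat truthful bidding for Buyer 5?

Others bid (6, 6, 6, 6): truth gives -6; bid 10 gives -4 > -6. Violating.
Others bid (6, 6, 6, 10): truth gives -6; no alternative beats it.
Others bid (6, 6, 6, 12): truth gives -6; no alternative beats it.
(Checking all 625 profiles: 1 has a profitable deviation, 624 do not.)

1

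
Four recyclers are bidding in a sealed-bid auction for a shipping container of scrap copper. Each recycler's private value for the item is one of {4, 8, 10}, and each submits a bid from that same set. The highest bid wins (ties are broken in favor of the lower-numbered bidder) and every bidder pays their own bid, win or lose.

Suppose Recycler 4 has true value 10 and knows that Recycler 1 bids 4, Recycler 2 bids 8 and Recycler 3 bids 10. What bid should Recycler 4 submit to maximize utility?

4

Bid 4: loses but pays 4, utility -4.
Bid 8: loses but pays 8, utility -8.
Bid 10: loses but pays 10, utility -10.
The best choice is 4 with utility -4.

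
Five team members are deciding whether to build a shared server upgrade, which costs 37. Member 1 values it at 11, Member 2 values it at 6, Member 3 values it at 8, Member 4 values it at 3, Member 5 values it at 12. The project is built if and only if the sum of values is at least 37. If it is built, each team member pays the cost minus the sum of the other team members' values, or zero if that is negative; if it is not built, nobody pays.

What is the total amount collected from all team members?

25

Total value 40 ≥ cost 37, so it is built.
Member 1: others sum to 29; max(0, 37 - 29) = 8.
Member 2: others sum to 34; max(0, 37 - 34) = 3.
Member 3: others sum to 32; max(0, 37 - 32) = 5.
Member 4: others sum to 37; max(0, 37 - 37) = 0.
Member 5: others sum to 28; max(0, 37 - 28) = 9.
Total collected = 8 + 3 + 5 + 0 + 9 = 25.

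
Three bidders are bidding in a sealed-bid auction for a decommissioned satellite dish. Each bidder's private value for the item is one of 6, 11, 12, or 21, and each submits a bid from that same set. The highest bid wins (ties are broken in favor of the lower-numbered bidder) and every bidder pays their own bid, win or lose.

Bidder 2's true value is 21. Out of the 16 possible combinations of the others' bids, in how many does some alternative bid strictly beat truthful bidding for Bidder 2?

Others bid (6, 6): truth gives 0; bid 11 gives 10 > 0. Violating.
Others bid (6, 11): truth gives 0; bid 11 gives 10 > 0. Violating.
Others bid (6, 12): truth gives 0; bid 12 gives 9 > 0. Violating.
Others bid (11, 6): truth gives 0; bid 12 gives 9 > 0. Violating.
Others bid (6, 21): truth gives 0; no alternative beats it.
Others bid (11, 21): truth gives 0; no alternative beats it.
(Checking all 16 profiles: 10 have a profitable deviation, 6 do not.)

10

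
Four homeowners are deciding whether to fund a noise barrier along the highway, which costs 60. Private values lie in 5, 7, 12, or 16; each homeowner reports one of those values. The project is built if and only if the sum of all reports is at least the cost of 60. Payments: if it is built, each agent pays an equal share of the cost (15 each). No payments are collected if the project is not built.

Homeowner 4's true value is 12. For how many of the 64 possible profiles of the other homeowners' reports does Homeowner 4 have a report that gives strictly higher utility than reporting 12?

Others report (16, 16, 16): truth gives -3; report 5 gives 0 > -3. Violating.
Others report (5, 5, 5): truth gives 0; no alternative beats it.
Others report (5, 5, 7): truth gives 0; no alternative beats it.
(Checking all 64 profiles: 1 has a profitable deviation, 63 do not.)

1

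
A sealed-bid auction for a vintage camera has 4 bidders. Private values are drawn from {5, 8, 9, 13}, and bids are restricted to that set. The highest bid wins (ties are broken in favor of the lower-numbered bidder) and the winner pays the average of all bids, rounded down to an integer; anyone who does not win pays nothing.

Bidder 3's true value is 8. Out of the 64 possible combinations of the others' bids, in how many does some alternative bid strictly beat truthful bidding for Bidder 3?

8

Others bid (5, 5, 9): truth gives 0; bid 9 gives 1 > 0. Violating.
Others bid (5, 8, 5): truth gives 0; bid 9 gives 2 > 0. Violating.
Others bid (5, 8, 8): truth gives 0; bid 9 gives 1 > 0. Violating.
Others bid (5, 8, 9): truth gives 0; bid 9 gives 1 > 0. Violating.
Others bid (5, 5, 5): truth gives 3; no alternative beats it.
Others bid (5, 5, 8): truth gives 2; no alternative beats it.
(Checking all 64 profiles: 8 have a profitable deviation, 56 do not.)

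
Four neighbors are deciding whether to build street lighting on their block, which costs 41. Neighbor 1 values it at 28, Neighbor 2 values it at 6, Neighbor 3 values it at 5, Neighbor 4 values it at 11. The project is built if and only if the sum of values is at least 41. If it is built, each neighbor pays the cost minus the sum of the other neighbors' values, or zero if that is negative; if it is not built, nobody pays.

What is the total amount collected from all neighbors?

Total value 50 ≥ cost 41, so it is built.
Neighbor 1: others sum to 22; max(0, 41 - 22) = 19.
Neighbor 2: others sum to 44; max(0, 41 - 44) = 0.
Neighbor 3: others sum to 45; max(0, 41 - 45) = 0.
Neighbor 4: others sum to 39; max(0, 41 - 39) = 2.
Total collected = 19 + 0 + 0 + 2 = 21.

21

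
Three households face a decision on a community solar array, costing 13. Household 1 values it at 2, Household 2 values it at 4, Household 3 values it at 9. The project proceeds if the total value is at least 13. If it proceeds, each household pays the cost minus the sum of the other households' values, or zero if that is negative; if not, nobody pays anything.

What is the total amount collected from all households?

Total value 15 ≥ cost 13, so it is built.
Household 1: others sum to 13; max(0, 13 - 13) = 0.
Household 2: others sum to 11; max(0, 13 - 11) = 2.
Household 3: others sum to 6; max(0, 13 - 6) = 7.
Total collected = 0 + 2 + 7 = 9.

9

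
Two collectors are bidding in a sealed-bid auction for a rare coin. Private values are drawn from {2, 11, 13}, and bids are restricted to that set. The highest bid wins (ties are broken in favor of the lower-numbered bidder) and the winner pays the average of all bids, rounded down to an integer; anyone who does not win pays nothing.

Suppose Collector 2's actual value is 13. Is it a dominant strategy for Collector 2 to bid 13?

Consider the case where Collector 1 bids 2.
Truthful bid 13: wins, pays 7, utility 13 - 7 = 6.
Bid 11 instead: wins, pays 6, utility 13 - 6 = 7.
Since 7 > 6, bidding 11 is strictly better here, so truthful bidding is not dominant.

No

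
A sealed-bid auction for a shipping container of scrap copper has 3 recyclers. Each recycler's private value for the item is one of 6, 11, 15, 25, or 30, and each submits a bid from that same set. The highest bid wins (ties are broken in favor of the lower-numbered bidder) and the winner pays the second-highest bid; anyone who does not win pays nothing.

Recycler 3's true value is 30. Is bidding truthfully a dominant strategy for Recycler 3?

Check each profile of the others' bids and compare truth against every alternative bid.
Others bid (6, 25): truth gives 5, best alternative gives 0.
Others bid (11, 25): truth gives 5, best alternative gives 0.
Others bid (15, 25): truth gives 5, best alternative gives 0.
Others bid (25, 6): truth gives 5, best alternative gives 0.
Others bid (25, 11): truth gives 5, best alternative gives 0.
Others bid (25, 15): truth gives 5, best alternative gives 0.
(Remaining 19 profiles checked similarly; truth is weakly best in each.)
In every case the truthful bid is at least as good as any alternative, so it is a dominant strategy.

Yes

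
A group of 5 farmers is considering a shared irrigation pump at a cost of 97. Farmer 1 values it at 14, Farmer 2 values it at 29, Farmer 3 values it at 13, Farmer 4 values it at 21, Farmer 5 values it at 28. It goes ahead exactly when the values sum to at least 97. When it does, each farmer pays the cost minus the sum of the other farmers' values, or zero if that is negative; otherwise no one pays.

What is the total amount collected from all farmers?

65

Total value 105 ≥ cost 97, so it is built.
Farmer 1: others sum to 91; max(0, 97 - 91) = 6.
Farmer 2: others sum to 76; max(0, 97 - 76) = 21.
Farmer 3: others sum to 92; max(0, 97 - 92) = 5.
Farmer 4: others sum to 84; max(0, 97 - 84) = 13.
Farmer 5: others sum to 77; max(0, 97 - 77) = 20.
Total collected = 6 + 21 + 5 + 13 + 20 = 65.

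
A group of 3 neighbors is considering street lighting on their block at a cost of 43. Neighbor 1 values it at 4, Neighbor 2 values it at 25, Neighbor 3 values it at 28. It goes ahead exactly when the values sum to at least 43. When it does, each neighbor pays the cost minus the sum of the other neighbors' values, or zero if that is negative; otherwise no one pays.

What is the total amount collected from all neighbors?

25

Total value 57 ≥ cost 43, so it is built.
Neighbor 1: others sum to 53; max(0, 43 - 53) = 0.
Neighbor 2: others sum to 32; max(0, 43 - 32) = 11.
Neighbor 3: others sum to 29; max(0, 43 - 29) = 14.
Total collected = 0 + 11 + 14 = 25.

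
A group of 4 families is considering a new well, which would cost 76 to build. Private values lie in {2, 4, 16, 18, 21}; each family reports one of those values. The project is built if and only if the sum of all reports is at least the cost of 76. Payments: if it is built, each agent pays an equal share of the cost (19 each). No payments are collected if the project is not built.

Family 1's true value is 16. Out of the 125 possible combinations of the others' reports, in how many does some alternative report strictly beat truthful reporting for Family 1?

4

Others report (18, 21, 21): truth gives -3; report 2 gives 0 > -3. Violating.
Others report (21, 18, 21): truth gives -3; report 2 gives 0 > -3. Violating.
Others report (21, 21, 18): truth gives -3; report 2 gives 0 > -3. Violating.
Others report (21, 21, 21): truth gives -3; report 2 gives 0 > -3. Violating.
Others report (2, 2, 2): truth gives 0; no alternative beats it.
Others report (2, 2, 4): truth gives 0; no alternative beats it.
(Checking all 125 profiles: 4 have a profitable deviation, 121 do not.)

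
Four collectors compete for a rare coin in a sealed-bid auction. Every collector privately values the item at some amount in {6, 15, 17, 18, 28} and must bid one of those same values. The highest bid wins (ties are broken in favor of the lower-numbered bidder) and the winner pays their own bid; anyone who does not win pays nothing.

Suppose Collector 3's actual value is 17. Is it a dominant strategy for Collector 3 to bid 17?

Consider the case where Collector 1 bids 6, Collector 2 bids 6 and Collector 4 bids 6.
Truthful bid 17: wins, pays 17, utility 17 - 17 = 0.
Bid 15 instead: wins, pays 15, utility 17 - 15 = 2.
Since 2 > 0, bidding 15 is strictly better here, so truthful bidding is not dominant.

No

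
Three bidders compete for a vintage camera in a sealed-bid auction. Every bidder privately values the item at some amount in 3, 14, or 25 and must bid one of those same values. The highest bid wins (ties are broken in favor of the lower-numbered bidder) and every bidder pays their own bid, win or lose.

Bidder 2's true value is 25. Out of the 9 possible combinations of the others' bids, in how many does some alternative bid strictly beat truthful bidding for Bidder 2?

Others bid (3, 3): truth gives 0; bid 14 gives 11 > 0. Violating.
Others bid (3, 14): truth gives 0; bid 14 gives 11 > 0. Violating.
Others bid (25, 3): truth gives -25; bid 3 gives -3 > -25. Violating.
Others bid (25, 14): truth gives -25; bid 3 gives -3 > -25. Violating.
Others bid (3, 25): truth gives 0; no alternative beats it.
Others bid (14, 3): truth gives 0; no alternative beats it.
(Checking all 9 profiles: 5 have a profitable deviation, 4 do not.)

5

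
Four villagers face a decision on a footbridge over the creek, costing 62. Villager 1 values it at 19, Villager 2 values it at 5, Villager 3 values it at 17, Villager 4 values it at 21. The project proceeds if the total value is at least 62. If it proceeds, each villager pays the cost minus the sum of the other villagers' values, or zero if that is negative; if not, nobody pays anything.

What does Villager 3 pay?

17

Total value 62 ≥ cost 62, so the project is built.
The other villagers' values sum to 45.
Cost minus that sum is 62 - 45 = 17.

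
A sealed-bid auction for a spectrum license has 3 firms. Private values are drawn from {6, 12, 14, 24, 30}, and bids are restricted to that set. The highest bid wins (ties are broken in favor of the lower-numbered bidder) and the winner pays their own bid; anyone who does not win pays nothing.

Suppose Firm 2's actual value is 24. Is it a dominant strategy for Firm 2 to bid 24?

Consider the case where Firm 1 bids 6 and Firm 3 bids 6.
Truthful bid 24: wins, pays 24, utility 24 - 24 = 0.
Bid 12 instead: wins, pays 12, utility 24 - 12 = 12.
Since 12 > 0, bidding 12 is strictly better here, so truthful bidding is not dominant.

No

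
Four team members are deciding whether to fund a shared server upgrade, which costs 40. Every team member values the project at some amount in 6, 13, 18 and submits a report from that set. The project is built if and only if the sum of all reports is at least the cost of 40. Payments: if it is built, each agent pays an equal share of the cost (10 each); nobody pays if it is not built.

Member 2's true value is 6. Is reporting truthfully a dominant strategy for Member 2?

Yes

Check each profile of the others' reports and compare truth against every alternative report.
Others report (6, 6, 18): truth gives 0, best alternative gives -4.
Others report (6, 13, 13): truth gives 0, best alternative gives -4.
Others report (6, 18, 6): truth gives 0, best alternative gives -4.
Others report (13, 6, 13): truth gives 0, best alternative gives -4.
Others report (13, 13, 6): truth gives 0, best alternative gives -4.
Others report (18, 6, 6): truth gives 0, best alternative gives -4.
(Remaining 21 profiles checked similarly; truth is weakly best in each.)
In every case the truthful report is at least as good as any alternative, so it is a dominant strategy.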